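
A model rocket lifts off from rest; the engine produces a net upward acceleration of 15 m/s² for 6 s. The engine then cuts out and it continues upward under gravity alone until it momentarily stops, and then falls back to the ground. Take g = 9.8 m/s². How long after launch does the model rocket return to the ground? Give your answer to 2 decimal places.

26.99 s

Phase 1 (powered ascent): v₀ = 0 m/s, a = 15 m/s².
v = v₀ + at = 0 + (15)(6) = 90.0 m/s
Δx = v₀t + ½at² = 0·6 + 0.5·15·6² = 270 m

Phase 2 (coasting upward): v₀ = 90.0 m/s, a = -9.8 m/s².
v = v₀ + at → t = (0 − 90.0) / -9.8 = 9.18 s
v² = v₀² + 2aΔx → Δx = (0² − 90.0²)/(2·-9.8) = 413 m

Phase 3 (free fall): v₀ = 0 m/s, a = -9.8 m/s².
Falls 683 m from rest: t = √(2·683/9.8) = 11.8 s; v = g·t = 116 m/s.
Total time = 6.00 + 9.18 + 11.8 = 27.0 s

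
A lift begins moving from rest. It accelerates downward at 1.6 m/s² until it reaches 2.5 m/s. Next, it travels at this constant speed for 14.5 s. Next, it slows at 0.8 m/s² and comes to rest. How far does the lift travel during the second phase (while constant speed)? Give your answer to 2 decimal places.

36.25 m

Phase 1 (accelerating): v₀ = 0 m/s, a = 1.6 m/s².
v = v₀ + at → t = (2.5 − 0) / 1.6 = 1.56 s
v² = v₀² + 2aΔx → Δx = (2.5² − 0²)/(2·1.6) = 1.95 m

Phase 2 (constant speed): v₀ = 2.50 m/s, a = 0 m/s².
v = v₀ + at = 2.50 + (0)(14.5) = 2.50 m/s
Δx = v₀t + ½at² = 2.50·14.5 + 0.5·0·14.5² = 36.2 m
Distance in phase 2 = 36.2 m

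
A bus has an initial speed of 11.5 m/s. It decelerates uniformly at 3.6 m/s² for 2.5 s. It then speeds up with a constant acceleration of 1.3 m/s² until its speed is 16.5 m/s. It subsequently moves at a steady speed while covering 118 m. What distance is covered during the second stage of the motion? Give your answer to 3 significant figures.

Phase 1 (decelerating): v₀ = 11.5 m/s, a = -3.6 m/s².
v = v₀ + at = 11.5 + (-3.6)(2.5) = 2.50 m/s
Δx = v₀t + ½at² = 11.5·2.5 + 0.5·-3.6·2.5² = 17.5 m

Phase 2 (accelerating): v₀ = 2.50 m/s, a = 1.3 m/s².
v = v₀ + at → t = (16.5 − 2.50) / 1.3 = 10.8 s
v² = v₀² + 2aΔx → Δx = (16.5² − 2.50²)/(2·1.3) = 102 m
Distance in phase 2 = 102 m

102 m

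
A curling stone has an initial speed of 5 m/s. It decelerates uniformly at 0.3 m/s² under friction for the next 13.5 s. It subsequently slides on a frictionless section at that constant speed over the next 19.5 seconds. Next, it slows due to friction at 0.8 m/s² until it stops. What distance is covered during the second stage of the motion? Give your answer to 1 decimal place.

Phase 1 (decelerating): v₀ = 5.00 m/s, a = -0.3 m/s².
v = v₀ + at = 5.00 + (-0.3)(13.5) = 0.950 m/s
Δx = v₀t + ½at² = 5.00·13.5 + 0.5·-0.3·13.5² = 40.2 m

Phase 2 (constant speed): v₀ = 0.950 m/s, a = 0 m/s².
v = v₀ + at = 0.950 + (0)(19.5) = 0.950 m/s
Δx = v₀t + ½at² = 0.950·19.5 + 0.5·0·19.5² = 18.5 m
Distance in phase 2 = 18.5 m

18.5 m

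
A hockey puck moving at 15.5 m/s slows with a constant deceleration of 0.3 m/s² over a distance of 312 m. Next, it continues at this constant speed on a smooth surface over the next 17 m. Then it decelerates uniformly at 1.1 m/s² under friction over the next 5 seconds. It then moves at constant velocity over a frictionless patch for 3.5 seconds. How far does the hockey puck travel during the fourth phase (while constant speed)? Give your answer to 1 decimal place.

Phase 1 (decelerating): v₀ = 15.5 m/s, a = -0.3 m/s².
v² = v₀² + 2aΔx = 15.5² + 2·-0.3·312 = 53.1 → v = 7.28 m/s
t = (v − v₀)/a = (7.28 − 15.5)/-0.3 = 27.4 s

Phase 2 (constant speed): v₀ = 7.28 m/s, a = 0 m/s².
Constant speed: t = d/v = 17/7.28 = 2.33 s

Phase 3 (decelerating): v₀ = 7.28 m/s, a = -1.1 m/s².
v = v₀ + at = 7.28 + (-1.1)(5) = 1.78 m/s
Δx = v₀t + ½at² = 7.28·5 + 0.5·-1.1·5² = 22.7 m

Phase 4 (constant speed): v₀ = 1.78 m/s, a = 0 m/s².
v = v₀ + at = 1.78 + (0)(3.5) = 1.78 m/s
Δx = v₀t + ½at² = 1.78·3.5 + 0.5·0·3.5² = 6.24 m
Distance in phase 4 = 6.24 m

6.2 m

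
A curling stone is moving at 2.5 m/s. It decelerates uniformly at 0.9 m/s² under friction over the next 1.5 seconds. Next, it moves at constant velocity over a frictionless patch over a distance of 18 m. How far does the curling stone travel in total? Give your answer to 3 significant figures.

Phase 1 (decelerating): v₀ = 2.50 m/s, a = -0.9 m/s².
v = v₀ + at = 2.50 + (-0.9)(1.5) = 1.15 m/s
Δx = v₀t + ½at² = 2.50·1.5 + 0.5·-0.9·1.5² = 2.74 m

Phase 2 (constant speed): v₀ = 1.15 m/s, a = 0 m/s².
Constant speed: t = d/v = 18/1.15 = 15.7 s
Total distance = 2.74 + 18.0 = 20.7 m

20.7 m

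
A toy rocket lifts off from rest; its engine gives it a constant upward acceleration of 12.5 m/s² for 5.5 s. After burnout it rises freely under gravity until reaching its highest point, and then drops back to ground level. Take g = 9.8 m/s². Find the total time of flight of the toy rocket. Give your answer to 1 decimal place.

21.9 s

Phase 1 (powered ascent): v₀ = 0 m/s, a = 12.5 m/s².
v = v₀ + at = 0 + (12.5)(5.5) = 68.8 m/s
Δx = v₀t + ½at² = 0·5.5 + 0.5·12.5·5.5² = 189 m

Phase 2 (coasting upward): v₀ = 68.8 m/s, a = -9.8 m/s².
v = v₀ + at → t = (0 − 68.8) / -9.8 = 7.02 s
v² = v₀² + 2aΔx → Δx = (0² − 68.8²)/(2·-9.8) = 241 m

Phase 3 (free fall): v₀ = 0 m/s, a = -9.8 m/s².
Falls 430 m from rest: t = √(2·430/9.8) = 9.37 s; v = g·t = 91.8 m/s.
Total time = 5.50 + 7.02 + 9.37 = 21.9 s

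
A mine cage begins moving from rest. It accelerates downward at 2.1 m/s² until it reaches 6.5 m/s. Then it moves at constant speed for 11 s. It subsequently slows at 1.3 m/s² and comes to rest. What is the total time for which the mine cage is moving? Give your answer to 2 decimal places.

Phase 1 (accelerating): v₀ = 0 m/s, a = 2.1 m/s².
v = v₀ + at → t = (6.5 − 0) / 2.1 = 3.10 s
v² = v₀² + 2aΔx → Δx = (6.5² − 0²)/(2·2.1) = 10.1 m

Phase 2 (constant speed): v₀ = 6.50 m/s, a = 0 m/s².
v = v₀ + at = 6.50 + (0)(11) = 6.50 m/s
Δx = v₀t + ½at² = 6.50·11 + 0.5·0·11² = 71.5 m

Phase 3 (decelerating): v₀ = 6.50 m/s, a = -1.3 m/s².
v = v₀ + at → t = (0 − 6.50) / -1.3 = 5.00 s
v² = v₀² + 2aΔx → Δx = (0² − 6.50²)/(2·-1.3) = 16.2 m
Total time = 3.10 + 11.0 + 5.00 = 19.1 s

19.10 s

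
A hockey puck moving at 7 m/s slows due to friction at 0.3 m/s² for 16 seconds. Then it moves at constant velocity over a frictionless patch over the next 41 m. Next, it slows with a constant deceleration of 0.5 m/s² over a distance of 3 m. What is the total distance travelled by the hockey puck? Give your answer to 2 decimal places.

Phase 1 (decelerating): v₀ = 7.00 m/s, a = -0.3 m/s².
v = v₀ + at = 7.00 + (-0.3)(16) = 2.20 m/s
Δx = v₀t + ½at² = 7.00·16 + 0.5·-0.3·16² = 73.6 m

Phase 2 (constant speed): v₀ = 2.20 m/s, a = 0 m/s².
Constant speed: t = d/v = 41/2.20 = 18.6 s

Phase 3 (decelerating): v₀ = 2.20 m/s, a = -0.5 m/s².
v² = v₀² + 2aΔx = 2.20² + 2·-0.5·3 = 1.84 → v = 1.36 m/s
t = (v − v₀)/a = (1.36 − 2.20)/-0.5 = 1.69 s
Total distance = 73.6 + 41.0 + 3.00 = 118 m

117.60 m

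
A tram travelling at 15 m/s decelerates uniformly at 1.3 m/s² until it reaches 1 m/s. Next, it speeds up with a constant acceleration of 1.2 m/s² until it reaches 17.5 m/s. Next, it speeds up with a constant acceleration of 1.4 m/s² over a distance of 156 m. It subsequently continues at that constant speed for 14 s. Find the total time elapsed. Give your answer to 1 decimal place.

45.5 s

Phase 1 (decelerating): v₀ = 15.0 m/s, a = -1.3 m/s².
v = v₀ + at → t = (1 − 15.0) / -1.3 = 10.8 s
v² = v₀² + 2aΔx → Δx = (1² − 15.0²)/(2·-1.3) = 86.2 m

Phase 2 (accelerating): v₀ = 1.00 m/s, a = 1.2 m/s².
v = v₀ + at → t = (17.5 − 1.00) / 1.2 = 13.8 s
v² = v₀² + 2aΔx → Δx = (17.5² − 1.00²)/(2·1.2) = 127 m

Phase 3 (accelerating): v₀ = 17.5 m/s, a = 1.4 m/s².
v² = v₀² + 2aΔx = 17.5² + 2·1.4·156 = 743 → v = 27.3 m/s
t = (v − v₀)/a = (27.3 − 17.5)/1.4 = 6.97 s

Phase 4 (constant speed): v₀ = 27.3 m/s, a = 0 m/s².
v = v₀ + at = 27.3 + (0)(14) = 27.3 m/s
Δx = v₀t + ½at² = 27.3·14 + 0.5·0·14² = 382 m
Total time = 10.8 + 13.8 + 6.97 + 14.0 = 45.5 s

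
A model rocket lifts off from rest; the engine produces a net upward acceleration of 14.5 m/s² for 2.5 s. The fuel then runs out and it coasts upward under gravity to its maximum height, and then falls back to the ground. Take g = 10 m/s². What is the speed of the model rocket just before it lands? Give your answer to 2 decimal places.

Phase 1 (powered ascent): v₀ = 0 m/s, a = 14.5 m/s².
v = v₀ + at = 0 + (14.5)(2.5) = 36.2 m/s
Δx = v₀t + ½at² = 0·2.5 + 0.5·14.5·2.5² = 45.3 m

Phase 2 (coasting upward): v₀ = 36.2 m/s, a = -10 m/s².
v = v₀ + at → t = (0 − 36.2) / -10 = 3.62 s
v² = v₀² + 2aΔx → Δx = (0² − 36.2²)/(2·-10) = 65.7 m

Phase 3 (free fall): v₀ = 0 m/s, a = -10 m/s².
Falls 111 m from rest: t = √(2·111/10) = 4.71 s; v = g·t = 47.1 m/s.
Impact speed = 47.1 m/s

47.12 m/s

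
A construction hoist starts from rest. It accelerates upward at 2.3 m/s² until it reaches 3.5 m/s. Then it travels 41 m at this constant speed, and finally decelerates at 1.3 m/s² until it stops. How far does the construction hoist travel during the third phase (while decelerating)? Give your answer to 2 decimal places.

4.71 m

Phase 1 (accelerating): v₀ = 0 m/s, a = 2.3 m/s².
v = v₀ + at → t = (3.5 − 0) / 2.3 = 1.52 s
v² = v₀² + 2aΔx → Δx = (3.5² − 0²)/(2·2.3) = 2.66 m

Phase 2 (constant speed): v₀ = 3.50 m/s, a = 0 m/s².
Constant speed: t = d/v = 41/3.50 = 11.7 s

Phase 3 (decelerating): v₀ = 3.50 m/s, a = -1.3 m/s².
v = v₀ + at → t = (0 − 3.50) / -1.3 = 2.69 s
v² = v₀² + 2aΔx → Δx = (0² − 3.50²)/(2·-1.3) = 4.71 m
Distance in phase 3 = 4.71 m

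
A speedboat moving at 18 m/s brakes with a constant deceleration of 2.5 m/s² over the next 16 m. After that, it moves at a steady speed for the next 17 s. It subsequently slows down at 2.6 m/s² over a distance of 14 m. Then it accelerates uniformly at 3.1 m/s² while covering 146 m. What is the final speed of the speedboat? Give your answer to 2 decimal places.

32.81 m/s

Phase 1 (decelerating): v₀ = 18.0 m/s, a = -2.5 m/s².
v² = v₀² + 2aΔx = 18.0² + 2·-2.5·16 = 244 → v = 15.6 m/s
t = (v − v₀)/a = (15.6 − 18.0)/-2.5 = 0.952 s

Phase 2 (constant speed): v₀ = 15.6 m/s, a = 0 m/s².
v = v₀ + at = 15.6 + (0)(17) = 15.6 m/s
Δx = v₀t + ½at² = 15.6·17 + 0.5·0·17² = 266 m

Phase 3 (decelerating): v₀ = 15.6 m/s, a = -2.6 m/s².
v² = v₀² + 2aΔx = 15.6² + 2·-2.6·14 = 171 → v = 13.1 m/s
t = (v − v₀)/a = (13.1 − 15.6)/-2.6 = 0.975 s

Phase 4 (accelerating): v₀ = 13.1 m/s, a = 3.1 m/s².
v² = v₀² + 2aΔx = 13.1² + 2·3.1·146 = 1080 → v = 32.8 m/s
t = (v − v₀)/a = (32.8 − 13.1)/3.1 = 6.36 s
Final speed = 32.8 m/s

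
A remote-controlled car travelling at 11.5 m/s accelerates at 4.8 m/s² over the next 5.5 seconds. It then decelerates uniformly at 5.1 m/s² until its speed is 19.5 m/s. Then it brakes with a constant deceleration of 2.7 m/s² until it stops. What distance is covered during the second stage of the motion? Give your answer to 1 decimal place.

103.5 m

Phase 1 (accelerating): v₀ = 11.5 m/s, a = 4.8 m/s².
v = v₀ + at = 11.5 + (4.8)(5.5) = 37.9 m/s
Δx = v₀t + ½at² = 11.5·5.5 + 0.5·4.8·5.5² = 136 m

Phase 2 (decelerating): v₀ = 37.9 m/s, a = -5.1 m/s².
v = v₀ + at → t = (19.5 − 37.9) / -5.1 = 3.61 s
v² = v₀² + 2aΔx → Δx = (19.5² − 37.9²)/(2·-5.1) = 104 m
Distance in phase 2 = 104 m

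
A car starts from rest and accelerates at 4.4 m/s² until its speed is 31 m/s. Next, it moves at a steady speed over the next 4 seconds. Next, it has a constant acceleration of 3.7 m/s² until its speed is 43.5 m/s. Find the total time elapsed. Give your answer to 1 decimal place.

Phase 1 (accelerating): v₀ = 0 m/s, a = 4.4 m/s².
v = v₀ + at → t = (31 − 0) / 4.4 = 7.05 s
v² = v₀² + 2aΔx → Δx = (31² − 0²)/(2·4.4) = 109 m

Phase 2 (constant speed): v₀ = 31.0 m/s, a = 0 m/s².
v = v₀ + at = 31.0 + (0)(4) = 31.0 m/s
Δx = v₀t + ½at² = 31.0·4 + 0.5·0·4² = 124 m

Phase 3 (accelerating): v₀ = 31.0 m/s, a = 3.7 m/s².
v = v₀ + at → t = (43.5 − 31.0) / 3.7 = 3.38 s
v² = v₀² + 2aΔx → Δx = (43.5² − 31.0²)/(2·3.7) = 126 m
Total time = 7.05 + 4.00 + 3.38 = 14.4 s

14.4 s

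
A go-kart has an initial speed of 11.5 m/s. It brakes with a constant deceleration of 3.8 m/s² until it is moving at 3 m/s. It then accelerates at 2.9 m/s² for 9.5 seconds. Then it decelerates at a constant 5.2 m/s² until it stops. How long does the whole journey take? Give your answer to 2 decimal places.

17.61 s

Phase 1 (decelerating): v₀ = 11.5 m/s, a = -3.8 m/s².
v = v₀ + at → t = (3 − 11.5) / -3.8 = 2.24 s
v² = v₀² + 2aΔx → Δx = (3² − 11.5²)/(2·-3.8) = 16.2 m

Phase 2 (accelerating): v₀ = 3.00 m/s, a = 2.9 m/s².
v = v₀ + at = 3.00 + (2.9)(9.5) = 30.6 m/s
Δx = v₀t + ½at² = 3.00·9.5 + 0.5·2.9·9.5² = 159 m

Phase 3 (decelerating): v₀ = 30.6 m/s, a = -5.2 m/s².
v = v₀ + at → t = (0 − 30.6) / -5.2 = 5.88 s
v² = v₀² + 2aΔx → Δx = (0² − 30.6²)/(2·-5.2) = 89.7 m
Total time = 2.24 + 9.50 + 5.88 = 17.6 s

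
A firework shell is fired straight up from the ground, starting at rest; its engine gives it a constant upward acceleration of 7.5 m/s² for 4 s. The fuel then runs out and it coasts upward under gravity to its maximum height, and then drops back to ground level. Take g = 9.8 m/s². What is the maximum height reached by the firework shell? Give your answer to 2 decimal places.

Phase 1 (powered ascent): v₀ = 0 m/s, a = 7.5 m/s².
v = v₀ + at = 0 + (7.5)(4) = 30.0 m/s
Δx = v₀t + ½at² = 0·4 + 0.5·7.5·4² = 60.0 m

Phase 2 (coasting upward): v₀ = 30.0 m/s, a = -9.8 m/s².
v = v₀ + at → t = (0 − 30.0) / -9.8 = 3.06 s
v² = v₀² + 2aΔx → Δx = (0² − 30.0²)/(2·-9.8) = 45.9 m
Maximum height = 60.0 + 45.9 = 106 m

105.92 m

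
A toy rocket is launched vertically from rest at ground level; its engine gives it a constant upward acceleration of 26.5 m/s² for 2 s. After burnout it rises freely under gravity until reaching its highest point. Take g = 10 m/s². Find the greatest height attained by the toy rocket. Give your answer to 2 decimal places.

193.45 m

Phase 1 (powered ascent): v₀ = 0 m/s, a = 26.5 m/s².
v = v₀ + at = 0 + (26.5)(2) = 53.0 m/s
Δx = v₀t + ½at² = 0·2 + 0.5·26.5·2² = 53.0 m

Phase 2 (coasting upward): v₀ = 53.0 m/s, a = -10 m/s².
v = v₀ + at → t = (0 − 53.0) / -10 = 5.30 s
v² = v₀² + 2aΔx → Δx = (0² − 53.0²)/(2·-10) = 140 m
Maximum height = 53.0 + 140 = 193 m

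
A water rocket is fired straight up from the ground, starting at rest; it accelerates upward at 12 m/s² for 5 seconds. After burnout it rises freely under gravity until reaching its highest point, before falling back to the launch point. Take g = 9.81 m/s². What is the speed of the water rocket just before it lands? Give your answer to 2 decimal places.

Phase 1 (powered ascent): v₀ = 0 m/s, a = 12 m/s².
v = v₀ + at = 0 + (12)(5) = 60.0 m/s
Δx = v₀t + ½at² = 0·5 + 0.5·12·5² = 150 m

Phase 2 (coasting upward): v₀ = 60.0 m/s, a = -9.81 m/s².
v = v₀ + at → t = (0 − 60.0) / -9.81 = 6.12 s
v² = v₀² + 2aΔx → Δx = (0² − 60.0²)/(2·-9.81) = 183 m

Phase 3 (free fall): v₀ = 0 m/s, a = -9.81 m/s².
Falls 333 m from rest: t = √(2·333/9.81) = 8.25 s; v = g·t = 80.9 m/s.
Impact speed = 80.9 m/s

80.89 m/s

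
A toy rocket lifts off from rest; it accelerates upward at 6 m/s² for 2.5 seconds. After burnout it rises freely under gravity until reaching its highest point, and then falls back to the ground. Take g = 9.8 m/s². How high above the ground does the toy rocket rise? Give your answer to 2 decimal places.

Phase 1 (powered ascent): v₀ = 0 m/s, a = 6 m/s².
v = v₀ + at = 0 + (6)(2.5) = 15.0 m/s
Δx = v₀t + ½at² = 0·2.5 + 0.5·6·2.5² = 18.8 m

Phase 2 (coasting upward): v₀ = 15.0 m/s, a = -9.8 m/s².
v = v₀ + at → t = (0 − 15.0) / -9.8 = 1.53 s
v² = v₀² + 2aΔx → Δx = (0² − 15.0²)/(2·-9.8) = 11.5 m
Maximum height = 18.8 + 11.5 = 30.2 m

30.23 m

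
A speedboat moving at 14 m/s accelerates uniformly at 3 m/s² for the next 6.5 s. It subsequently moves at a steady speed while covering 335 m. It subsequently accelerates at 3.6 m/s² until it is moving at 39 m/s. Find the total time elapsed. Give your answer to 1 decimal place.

18.0 s

Phase 1 (accelerating): v₀ = 14.0 m/s, a = 3 m/s².
v = v₀ + at = 14.0 + (3)(6.5) = 33.5 m/s
Δx = v₀t + ½at² = 14.0·6.5 + 0.5·3·6.5² = 154 m

Phase 2 (constant speed): v₀ = 33.5 m/s, a = 0 m/s².
Constant speed: t = d/v = 335/33.5 = 10.0 s

Phase 3 (accelerating): v₀ = 33.5 m/s, a = 3.6 m/s².
v = v₀ + at → t = (39 − 33.5) / 3.6 = 1.53 s
v² = v₀² + 2aΔx → Δx = (39² − 33.5²)/(2·3.6) = 55.4 m
Total time = 6.50 + 10.0 + 1.53 = 18.0 s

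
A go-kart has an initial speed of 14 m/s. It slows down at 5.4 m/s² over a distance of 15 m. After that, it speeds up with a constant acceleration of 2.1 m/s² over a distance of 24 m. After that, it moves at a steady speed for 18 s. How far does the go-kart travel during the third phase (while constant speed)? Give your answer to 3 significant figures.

209 m

Phase 1 (decelerating): v₀ = 14.0 m/s, a = -5.4 m/s².
v² = v₀² + 2aΔx = 14.0² + 2·-5.4·15 = 34.0 → v = 5.83 m/s
t = (v − v₀)/a = (5.83 − 14.0)/-5.4 = 1.51 s

Phase 2 (accelerating): v₀ = 5.83 m/s, a = 2.1 m/s².
v² = v₀² + 2aΔx = 5.83² + 2·2.1·24 = 135 → v = 11.6 m/s
t = (v − v₀)/a = (11.6 − 5.83)/2.1 = 2.75 s

Phase 3 (constant speed): v₀ = 11.6 m/s, a = 0 m/s².
v = v₀ + at = 11.6 + (0)(18) = 11.6 m/s
Δx = v₀t + ½at² = 11.6·18 + 0.5·0·18² = 209 m
Distance in phase 3 = 209 m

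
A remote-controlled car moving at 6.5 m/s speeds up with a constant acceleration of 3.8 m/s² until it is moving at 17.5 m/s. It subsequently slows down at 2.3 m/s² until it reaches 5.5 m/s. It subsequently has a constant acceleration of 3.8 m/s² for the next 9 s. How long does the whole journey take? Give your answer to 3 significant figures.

Phase 1 (accelerating): v₀ = 6.50 m/s, a = 3.8 m/s².
v = v₀ + at → t = (17.5 − 6.50) / 3.8 = 2.89 s
v² = v₀² + 2aΔx → Δx = (17.5² − 6.50²)/(2·3.8) = 34.7 m

Phase 2 (decelerating): v₀ = 17.5 m/s, a = -2.3 m/s².
v = v₀ + at → t = (5.5 − 17.5) / -2.3 = 5.22 s
v² = v₀² + 2aΔx → Δx = (5.5² − 17.5²)/(2·-2.3) = 60.0 m

Phase 3 (accelerating): v₀ = 5.50 m/s, a = 3.8 m/s².
v = v₀ + at = 5.50 + (3.8)(9) = 39.7 m/s
Δx = v₀t + ½at² = 5.50·9 + 0.5·3.8·9² = 203 m
Total time = 2.89 + 5.22 + 9.00 = 17.1 s

17.1 s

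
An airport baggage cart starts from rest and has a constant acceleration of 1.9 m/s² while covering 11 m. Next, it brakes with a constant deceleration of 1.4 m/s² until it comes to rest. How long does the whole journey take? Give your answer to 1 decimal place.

Phase 1 (accelerating): v₀ = 0 m/s, a = 1.9 m/s².
v² = v₀² + 2aΔx = 0² + 2·1.9·11 = 41.8 → v = 6.47 m/s
t = (v − v₀)/a = (6.47 − 0)/1.9 = 3.40 s

Phase 2 (decelerating): v₀ = 6.47 m/s, a = -1.4 m/s².
v = v₀ + at → t = (0 − 6.47) / -1.4 = 4.62 s
v² = v₀² + 2aΔx → Δx = (0² − 6.47²)/(2·-1.4) = 14.9 m
Total time = 3.40 + 4.62 = 8.02 s

8.0 s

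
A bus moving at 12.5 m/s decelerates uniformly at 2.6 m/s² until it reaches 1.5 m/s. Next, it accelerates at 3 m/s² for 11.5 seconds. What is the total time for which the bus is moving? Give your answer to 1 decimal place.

Phase 1 (decelerating): v₀ = 12.5 m/s, a = -2.6 m/s².
v = v₀ + at → t = (1.5 − 12.5) / -2.6 = 4.23 s
v² = v₀² + 2aΔx → Δx = (1.5² − 12.5²)/(2·-2.6) = 29.6 m

Phase 2 (accelerating): v₀ = 1.50 m/s, a = 3 m/s².
v = v₀ + at = 1.50 + (3)(11.5) = 36.0 m/s
Δx = v₀t + ½at² = 1.50·11.5 + 0.5·3·11.5² = 216 m
Total time = 4.23 + 11.5 = 15.7 s

15.7 s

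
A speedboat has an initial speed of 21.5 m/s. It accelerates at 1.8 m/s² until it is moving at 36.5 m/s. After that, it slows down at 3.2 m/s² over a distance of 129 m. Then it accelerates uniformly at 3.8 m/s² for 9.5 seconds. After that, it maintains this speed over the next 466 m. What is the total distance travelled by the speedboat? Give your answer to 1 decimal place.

Phase 1 (accelerating): v₀ = 21.5 m/s, a = 1.8 m/s².
v = v₀ + at → t = (36.5 − 21.5) / 1.8 = 8.33 s
v² = v₀² + 2aΔx → Δx = (36.5² − 21.5²)/(2·1.8) = 242 m

Phase 2 (decelerating): v₀ = 36.5 m/s, a = -3.2 m/s².
v² = v₀² + 2aΔx = 36.5² + 2·-3.2·129 = 507 → v = 22.5 m/s
t = (v − v₀)/a = (22.5 − 36.5)/-3.2 = 4.37 s

Phase 3 (accelerating): v₀ = 22.5 m/s, a = 3.8 m/s².
v = v₀ + at = 22.5 + (3.8)(9.5) = 58.6 m/s
Δx = v₀t + ½at² = 22.5·9.5 + 0.5·3.8·9.5² = 385 m

Phase 4 (constant speed): v₀ = 58.6 m/s, a = 0 m/s².
Constant speed: t = d/v = 466/58.6 = 7.95 s
Total distance = 242 + 129 + 385 + 466 = 1220 m

1222.0 m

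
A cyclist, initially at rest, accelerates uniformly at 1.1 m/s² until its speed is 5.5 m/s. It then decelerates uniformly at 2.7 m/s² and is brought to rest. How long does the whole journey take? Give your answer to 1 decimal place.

7.0 s

Phase 1 (accelerating): v₀ = 0 m/s, a = 1.1 m/s².
v = v₀ + at → t = (5.5 − 0) / 1.1 = 5.00 s
v² = v₀² + 2aΔx → Δx = (5.5² − 0²)/(2·1.1) = 13.7 m

Phase 2 (decelerating): v₀ = 5.50 m/s, a = -2.7 m/s².
v = v₀ + at → t = (0 − 5.50) / -2.7 = 2.04 s
v² = v₀² + 2aΔx → Δx = (0² − 5.50²)/(2·-2.7) = 5.60 m
Total time = 5.00 + 2.04 = 7.04 s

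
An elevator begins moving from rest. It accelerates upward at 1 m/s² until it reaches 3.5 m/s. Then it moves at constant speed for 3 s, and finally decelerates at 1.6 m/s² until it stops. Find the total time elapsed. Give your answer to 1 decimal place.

Phase 1 (accelerating): v₀ = 0 m/s, a = 1 m/s².
v = v₀ + at → t = (3.5 − 0) / 1 = 3.50 s
v² = v₀² + 2aΔx → Δx = (3.5² − 0²)/(2·1) = 6.12 m

Phase 2 (constant speed): v₀ = 3.50 m/s, a = 0 m/s².
v = v₀ + at = 3.50 + (0)(3) = 3.50 m/s
Δx = v₀t + ½at² = 3.50·3 + 0.5·0·3² = 10.5 m

Phase 3 (decelerating): v₀ = 3.50 m/s, a = -1.6 m/s².
v = v₀ + at → t = (0 − 3.50) / -1.6 = 2.19 s
v² = v₀² + 2aΔx → Δx = (0² − 3.50²)/(2·-1.6) = 3.83 m
Total time = 3.50 + 3.00 + 2.19 = 8.69 s

8.7 s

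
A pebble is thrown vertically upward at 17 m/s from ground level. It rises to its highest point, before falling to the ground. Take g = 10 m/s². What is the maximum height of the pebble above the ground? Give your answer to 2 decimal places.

14.45 m

Phase 1 (rising): v₀ = 17.0 m/s, a = -10 m/s².
v = v₀ + at → t = (0 − 17.0) / -10 = 1.70 s
v² = v₀² + 2aΔx → Δx = (0² − 17.0²)/(2·-10) = 14.4 m
Maximum height = 14.4 m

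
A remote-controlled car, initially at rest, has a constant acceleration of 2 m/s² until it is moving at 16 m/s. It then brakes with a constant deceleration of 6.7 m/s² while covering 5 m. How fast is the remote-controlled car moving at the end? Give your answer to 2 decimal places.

13.75 m/s

Phase 1 (accelerating): v₀ = 0 m/s, a = 2 m/s².
v = v₀ + at → t = (16 − 0) / 2 = 8.00 s
v² = v₀² + 2aΔx → Δx = (16² − 0²)/(2·2) = 64.0 m

Phase 2 (decelerating): v₀ = 16.0 m/s, a = -6.7 m/s².
v² = v₀² + 2aΔx = 16.0² + 2·-6.7·5 = 189 → v = 13.7 m/s
t = (v − v₀)/a = (13.7 − 16.0)/-6.7 = 0.336 s
Final speed = 13.7 m/s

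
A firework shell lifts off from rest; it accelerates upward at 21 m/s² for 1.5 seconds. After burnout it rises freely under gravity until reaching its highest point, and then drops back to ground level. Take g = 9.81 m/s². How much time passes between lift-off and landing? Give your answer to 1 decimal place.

Phase 1 (powered ascent): v₀ = 0 m/s, a = 21 m/s².
v = v₀ + at = 0 + (21)(1.5) = 31.5 m/s
Δx = v₀t + ½at² = 0·1.5 + 0.5·21·1.5² = 23.6 m

Phase 2 (coasting upward): v₀ = 31.5 m/s, a = -9.81 m/s².
v = v₀ + at → t = (0 − 31.5) / -9.81 = 3.21 s
v² = v₀² + 2aΔx → Δx = (0² − 31.5²)/(2·-9.81) = 50.6 m

Phase 3 (free fall): v₀ = 0 m/s, a = -9.81 m/s².
Falls 74.2 m from rest: t = √(2·74.2/9.81) = 3.89 s; v = g·t = 38.2 m/s.
Total time = 1.50 + 3.21 + 3.89 = 8.60 s

8.6 s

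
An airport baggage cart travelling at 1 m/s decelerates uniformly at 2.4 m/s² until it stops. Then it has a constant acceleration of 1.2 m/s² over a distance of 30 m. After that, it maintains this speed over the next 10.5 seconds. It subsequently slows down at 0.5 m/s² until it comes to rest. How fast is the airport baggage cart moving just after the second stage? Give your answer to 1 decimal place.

8.5 m/s

Phase 1 (decelerating): v₀ = 1.00 m/s, a = -2.4 m/s².
v = v₀ + at → t = (0 − 1.00) / -2.4 = 0.417 s
v² = v₀² + 2aΔx → Δx = (0² − 1.00²)/(2·-2.4) = 0.208 m

Phase 2 (accelerating): v₀ = 0 m/s, a = 1.2 m/s².
v² = v₀² + 2aΔx = 0² + 2·1.2·30 = 72.0 → v = 8.49 m/s
t = (v − v₀)/a = (8.49 − 0)/1.2 = 7.07 s
Speed at end of phase 2 = 8.49 m/s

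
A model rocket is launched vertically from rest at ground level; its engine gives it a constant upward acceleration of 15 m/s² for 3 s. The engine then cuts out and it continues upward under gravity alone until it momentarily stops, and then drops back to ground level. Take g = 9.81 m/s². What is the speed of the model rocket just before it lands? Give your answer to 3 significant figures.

57.9 m/s

Phase 1 (powered ascent): v₀ = 0 m/s, a = 15 m/s².
v = v₀ + at = 0 + (15)(3) = 45.0 m/s
Δx = v₀t + ½at² = 0·3 + 0.5·15·3² = 67.5 m

Phase 2 (coasting upward): v₀ = 45.0 m/s, a = -9.81 m/s².
v = v₀ + at → t = (0 − 45.0) / -9.81 = 4.59 s
v² = v₀² + 2aΔx → Δx = (0² − 45.0²)/(2·-9.81) = 103 m

Phase 3 (free fall): v₀ = 0 m/s, a = -9.81 m/s².
Falls 171 m from rest: t = √(2·171/9.81) = 5.90 s; v = g·t = 57.9 m/s.
Impact speed = 57.9 m/s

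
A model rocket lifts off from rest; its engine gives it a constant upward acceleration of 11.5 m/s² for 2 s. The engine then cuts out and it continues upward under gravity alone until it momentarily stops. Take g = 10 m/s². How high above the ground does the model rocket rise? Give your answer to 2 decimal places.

Phase 1 (powered ascent): v₀ = 0 m/s, a = 11.5 m/s².
v = v₀ + at = 0 + (11.5)(2) = 23.0 m/s
Δx = v₀t + ½at² = 0·2 + 0.5·11.5·2² = 23.0 m

Phase 2 (coasting upward): v₀ = 23.0 m/s, a = -10 m/s².
v = v₀ + at → t = (0 − 23.0) / -10 = 2.30 s
v² = v₀² + 2aΔx → Δx = (0² − 23.0²)/(2·-10) = 26.4 m
Maximum height = 23.0 + 26.4 = 49.5 m

49.45 m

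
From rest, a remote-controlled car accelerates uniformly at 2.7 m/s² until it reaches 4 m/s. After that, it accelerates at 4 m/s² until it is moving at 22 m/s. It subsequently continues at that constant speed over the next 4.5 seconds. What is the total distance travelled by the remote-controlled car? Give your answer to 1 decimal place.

Phase 1 (accelerating): v₀ = 0 m/s, a = 2.7 m/s².
v = v₀ + at → t = (4 − 0) / 2.7 = 1.48 s
v² = v₀² + 2aΔx → Δx = (4² − 0²)/(2·2.7) = 2.96 m

Phase 2 (accelerating): v₀ = 4.00 m/s, a = 4 m/s².
v = v₀ + at → t = (22 − 4.00) / 4 = 4.50 s
v² = v₀² + 2aΔx → Δx = (22² − 4.00²)/(2·4) = 58.5 m

Phase 3 (constant speed): v₀ = 22.0 m/s, a = 0 m/s².
v = v₀ + at = 22.0 + (0)(4.5) = 22.0 m/s
Δx = v₀t + ½at² = 22.0·4.5 + 0.5·0·4.5² = 99.0 m
Total distance = 2.96 + 58.5 + 99.0 = 160 m

160.5 m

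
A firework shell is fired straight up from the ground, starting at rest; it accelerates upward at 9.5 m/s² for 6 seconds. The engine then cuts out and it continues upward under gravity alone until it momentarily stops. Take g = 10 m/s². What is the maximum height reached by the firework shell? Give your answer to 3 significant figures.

Phase 1 (powered ascent): v₀ = 0 m/s, a = 9.5 m/s².
v = v₀ + at = 0 + (9.5)(6) = 57.0 m/s
Δx = v₀t + ½at² = 0·6 + 0.5·9.5·6² = 171 m

Phase 2 (coasting upward): v₀ = 57.0 m/s, a = -10 m/s².
v = v₀ + at → t = (0 − 57.0) / -10 = 5.70 s
v² = v₀² + 2aΔx → Δx = (0² − 57.0²)/(2·-10) = 162 m
Maximum height = 171 + 162 = 333 m

333 m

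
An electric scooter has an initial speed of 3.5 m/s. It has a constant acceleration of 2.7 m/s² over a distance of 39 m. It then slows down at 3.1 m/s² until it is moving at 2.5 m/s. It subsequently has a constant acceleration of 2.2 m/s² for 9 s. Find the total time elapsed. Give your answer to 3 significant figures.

Phase 1 (accelerating): v₀ = 3.50 m/s, a = 2.7 m/s².
v² = v₀² + 2aΔx = 3.50² + 2·2.7·39 = 223 → v = 14.9 m/s
t = (v − v₀)/a = (14.9 − 3.50)/2.7 = 4.23 s

Phase 2 (decelerating): v₀ = 14.9 m/s, a = -3.1 m/s².
v = v₀ + at → t = (2.5 − 14.9) / -3.1 = 4.01 s
v² = v₀² + 2aΔx → Δx = (2.5² − 14.9²)/(2·-3.1) = 34.9 m

Phase 3 (accelerating): v₀ = 2.50 m/s, a = 2.2 m/s².
v = v₀ + at = 2.50 + (2.2)(9) = 22.3 m/s
Δx = v₀t + ½at² = 2.50·9 + 0.5·2.2·9² = 112 m
Total time = 4.23 + 4.01 + 9.00 = 17.2 s

17.2 s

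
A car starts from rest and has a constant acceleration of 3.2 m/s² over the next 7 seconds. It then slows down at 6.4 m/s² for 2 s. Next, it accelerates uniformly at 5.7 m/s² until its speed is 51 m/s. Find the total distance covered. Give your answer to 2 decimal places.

330.47 m

Phase 1 (accelerating): v₀ = 0 m/s, a = 3.2 m/s².
v = v₀ + at = 0 + (3.2)(7) = 22.4 m/s
Δx = v₀t + ½at² = 0·7 + 0.5·3.2·7² = 78.4 m

Phase 2 (decelerating): v₀ = 22.4 m/s, a = -6.4 m/s².
v = v₀ + at = 22.4 + (-6.4)(2) = 9.60 m/s
Δx = v₀t + ½at² = 22.4·2 + 0.5·-6.4·2² = 32.0 m

Phase 3 (accelerating): v₀ = 9.60 m/s, a = 5.7 m/s².
v = v₀ + at → t = (51 − 9.60) / 5.7 = 7.26 s
v² = v₀² + 2aΔx → Δx = (51² − 9.60²)/(2·5.7) = 220 m
Total distance = 78.4 + 32.0 + 220 = 330 m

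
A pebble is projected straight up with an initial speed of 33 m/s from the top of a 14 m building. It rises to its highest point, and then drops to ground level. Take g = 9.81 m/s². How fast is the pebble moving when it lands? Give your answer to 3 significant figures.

36.9 m/s

Phase 1 (rising): v₀ = 33.0 m/s, a = -9.81 m/s².
v = v₀ + at → t = (0 − 33.0) / -9.81 = 3.36 s
v² = v₀² + 2aΔx → Δx = (0² − 33.0²)/(2·-9.81) = 55.5 m

Phase 2 (falling): v₀ = 0 m/s, a = -9.81 m/s².
Falls 69.5 m from rest: t = √(2·69.5/9.81) = 3.76 s; v = g·t = 36.9 m/s.
Final speed = 36.9 m/s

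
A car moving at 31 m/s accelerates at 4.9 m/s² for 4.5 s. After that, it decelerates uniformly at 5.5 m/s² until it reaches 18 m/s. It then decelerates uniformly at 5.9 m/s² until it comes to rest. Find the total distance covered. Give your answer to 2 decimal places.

442.96 m

Phase 1 (accelerating): v₀ = 31.0 m/s, a = 4.9 m/s².
v = v₀ + at = 31.0 + (4.9)(4.5) = 53.0 m/s
Δx = v₀t + ½at² = 31.0·4.5 + 0.5·4.9·4.5² = 189 m

Phase 2 (decelerating): v₀ = 53.0 m/s, a = -5.5 m/s².
v = v₀ + at → t = (18 − 53.0) / -5.5 = 6.37 s
v² = v₀² + 2aΔx → Δx = (18² − 53.0²)/(2·-5.5) = 226 m

Phase 3 (decelerating): v₀ = 18.0 m/s, a = -5.9 m/s².
v = v₀ + at → t = (0 − 18.0) / -5.9 = 3.05 s
v² = v₀² + 2aΔx → Δx = (0² − 18.0²)/(2·-5.9) = 27.5 m
Total distance = 189 + 226 + 27.5 = 443 m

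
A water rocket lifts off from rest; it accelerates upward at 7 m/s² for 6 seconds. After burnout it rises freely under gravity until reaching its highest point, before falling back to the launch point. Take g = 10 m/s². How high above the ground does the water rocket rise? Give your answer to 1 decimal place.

Phase 1 (powered ascent): v₀ = 0 m/s, a = 7 m/s².
v = v₀ + at = 0 + (7)(6) = 42.0 m/s
Δx = v₀t + ½at² = 0·6 + 0.5·7·6² = 126 m

Phase 2 (coasting upward): v₀ = 42.0 m/s, a = -10 m/s².
v = v₀ + at → t = (0 − 42.0) / -10 = 4.20 s
v² = v₀² + 2aΔx → Δx = (0² − 42.0²)/(2·-10) = 88.2 m
Maximum height = 126 + 88.2 = 214 m

214.2 m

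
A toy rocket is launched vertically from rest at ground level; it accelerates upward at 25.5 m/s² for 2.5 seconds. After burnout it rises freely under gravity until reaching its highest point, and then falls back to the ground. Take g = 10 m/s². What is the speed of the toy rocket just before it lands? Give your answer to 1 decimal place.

Phase 1 (powered ascent): v₀ = 0 m/s, a = 25.5 m/s².
v = v₀ + at = 0 + (25.5)(2.5) = 63.8 m/s
Δx = v₀t + ½at² = 0·2.5 + 0.5·25.5·2.5² = 79.7 m

Phase 2 (coasting upward): v₀ = 63.8 m/s, a = -10 m/s².
v = v₀ + at → t = (0 − 63.8) / -10 = 6.38 s
v² = v₀² + 2aΔx → Δx = (0² − 63.8²)/(2·-10) = 203 m

Phase 3 (free fall): v₀ = 0 m/s, a = -10 m/s².
Falls 283 m from rest: t = √(2·283/10) = 7.52 s; v = g·t = 75.2 m/s.
Impact speed = 75.2 m/s

75.2 m/s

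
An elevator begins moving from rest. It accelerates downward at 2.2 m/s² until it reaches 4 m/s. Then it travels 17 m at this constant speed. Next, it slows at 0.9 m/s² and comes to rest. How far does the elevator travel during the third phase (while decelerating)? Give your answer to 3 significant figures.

8.89 m

Phase 1 (accelerating): v₀ = 0 m/s, a = 2.2 m/s².
v = v₀ + at → t = (4 − 0) / 2.2 = 1.82 s
v² = v₀² + 2aΔx → Δx = (4² − 0²)/(2·2.2) = 3.64 m

Phase 2 (constant speed): v₀ = 4.00 m/s, a = 0 m/s².
Constant speed: t = d/v = 17/4.00 = 4.25 s

Phase 3 (decelerating): v₀ = 4.00 m/s, a = -0.9 m/s².
v = v₀ + at → t = (0 − 4.00) / -0.9 = 4.44 s
v² = v₀² + 2aΔx → Δx = (0² − 4.00²)/(2·-0.9) = 8.89 m
Distance in phase 3 = 8.89 m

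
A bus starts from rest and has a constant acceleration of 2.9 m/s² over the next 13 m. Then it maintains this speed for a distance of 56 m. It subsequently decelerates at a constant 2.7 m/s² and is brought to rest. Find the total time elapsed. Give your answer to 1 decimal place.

12.7 s

Phase 1 (accelerating): v₀ = 0 m/s, a = 2.9 m/s².
v² = v₀² + 2aΔx = 0² + 2·2.9·13 = 75.4 → v = 8.68 m/s
t = (v − v₀)/a = (8.68 − 0)/2.9 = 2.99 s

Phase 2 (constant speed): v₀ = 8.68 m/s, a = 0 m/s².
Constant speed: t = d/v = 56/8.68 = 6.45 s

Phase 3 (decelerating): v₀ = 8.68 m/s, a = -2.7 m/s².
v = v₀ + at → t = (0 − 8.68) / -2.7 = 3.22 s
v² = v₀² + 2aΔx → Δx = (0² − 8.68²)/(2·-2.7) = 14.0 m
Total time = 2.99 + 6.45 + 3.22 = 12.7 s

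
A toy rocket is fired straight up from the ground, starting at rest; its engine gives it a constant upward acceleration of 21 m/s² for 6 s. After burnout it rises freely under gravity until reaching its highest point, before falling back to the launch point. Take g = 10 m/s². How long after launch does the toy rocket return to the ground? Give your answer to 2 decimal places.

33.91 s

Phase 1 (powered ascent): v₀ = 0 m/s, a = 21 m/s².
v = v₀ + at = 0 + (21)(6) = 126 m/s
Δx = v₀t + ½at² = 0·6 + 0.5·21·6² = 378 m

Phase 2 (coasting upward): v₀ = 126 m/s, a = -10 m/s².
v = v₀ + at → t = (0 − 126) / -10 = 12.6 s
v² = v₀² + 2aΔx → Δx = (0² − 126²)/(2·-10) = 794 m

Phase 3 (free fall): v₀ = 0 m/s, a = -10 m/s².
Falls 1170 m from rest: t = √(2·1170/10) = 15.3 s; v = g·t = 153 m/s.
Total time = 6.00 + 12.6 + 15.3 = 33.9 s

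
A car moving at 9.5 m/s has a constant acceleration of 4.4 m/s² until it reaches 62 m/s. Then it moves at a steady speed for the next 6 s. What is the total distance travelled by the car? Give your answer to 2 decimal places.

Phase 1 (accelerating): v₀ = 9.50 m/s, a = 4.4 m/s².
v = v₀ + at → t = (62 − 9.50) / 4.4 = 11.9 s
v² = v₀² + 2aΔx → Δx = (62² − 9.50²)/(2·4.4) = 427 m

Phase 2 (constant speed): v₀ = 62.0 m/s, a = 0 m/s².
v = v₀ + at = 62.0 + (0)(6) = 62.0 m/s
Δx = v₀t + ½at² = 62.0·6 + 0.5·0·6² = 372 m
Total distance = 427 + 372 = 799 m

798.56 m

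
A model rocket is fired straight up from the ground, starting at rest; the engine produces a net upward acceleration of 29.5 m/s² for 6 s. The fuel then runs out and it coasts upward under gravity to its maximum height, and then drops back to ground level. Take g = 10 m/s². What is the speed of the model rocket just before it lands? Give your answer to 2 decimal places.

Phase 1 (powered ascent): v₀ = 0 m/s, a = 29.5 m/s².
v = v₀ + at = 0 + (29.5)(6) = 177 m/s
Δx = v₀t + ½at² = 0·6 + 0.5·29.5·6² = 531 m

Phase 2 (coasting upward): v₀ = 177 m/s, a = -10 m/s².
v = v₀ + at → t = (0 − 177) / -10 = 17.7 s
v² = v₀² + 2aΔx → Δx = (0² − 177²)/(2·-10) = 1570 m

Phase 3 (free fall): v₀ = 0 m/s, a = -10 m/s².
Falls 2100 m from rest: t = √(2·2100/10) = 20.5 s; v = g·t = 205 m/s.
Impact speed = 205 m/s

204.81 m/s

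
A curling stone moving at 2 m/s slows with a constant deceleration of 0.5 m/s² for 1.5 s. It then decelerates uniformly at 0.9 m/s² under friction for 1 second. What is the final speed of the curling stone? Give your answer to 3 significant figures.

0.350 m/s

Phase 1 (decelerating): v₀ = 2.00 m/s, a = -0.5 m/s².
v = v₀ + at = 2.00 + (-0.5)(1.5) = 1.25 m/s
Δx = v₀t + ½at² = 2.00·1.5 + 0.5·-0.5·1.5² = 2.44 m

Phase 2 (decelerating): v₀ = 1.25 m/s, a = -0.9 m/s².
v = v₀ + at = 1.25 + (-0.9)(1) = 0.350 m/s
Δx = v₀t + ½at² = 1.25·1 + 0.5·-0.9·1² = 0.800 m
Final speed = 0.350 m/s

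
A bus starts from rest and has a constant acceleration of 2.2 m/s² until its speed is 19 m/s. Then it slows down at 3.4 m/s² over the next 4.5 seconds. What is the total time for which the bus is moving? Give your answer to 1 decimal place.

Phase 1 (accelerating): v₀ = 0 m/s, a = 2.2 m/s².
v = v₀ + at → t = (19 − 0) / 2.2 = 8.64 s
v² = v₀² + 2aΔx → Δx = (19² − 0²)/(2·2.2) = 82.0 m

Phase 2 (decelerating): v₀ = 19.0 m/s, a = -3.4 m/s².
v = v₀ + at = 19.0 + (-3.4)(4.5) = 3.70 m/s
Δx = v₀t + ½at² = 19.0·4.5 + 0.5·-3.4·4.5² = 51.1 m
Total time = 8.64 + 4.50 = 13.1 s

13.1 s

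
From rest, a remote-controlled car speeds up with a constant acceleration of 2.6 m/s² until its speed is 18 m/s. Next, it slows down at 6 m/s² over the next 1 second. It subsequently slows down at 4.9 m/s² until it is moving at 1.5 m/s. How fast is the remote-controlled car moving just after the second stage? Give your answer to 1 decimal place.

Phase 1 (accelerating): v₀ = 0 m/s, a = 2.6 m/s².
v = v₀ + at → t = (18 − 0) / 2.6 = 6.92 s
v² = v₀² + 2aΔx → Δx = (18² − 0²)/(2·2.6) = 62.3 m

Phase 2 (decelerating): v₀ = 18.0 m/s, a = -6 m/s².
v = v₀ + at = 18.0 + (-6)(1) = 12.0 m/s
Δx = v₀t + ½at² = 18.0·1 + 0.5·-6·1² = 15.0 m
Speed at end of phase 2 = 12.0 m/s

12.0 m/s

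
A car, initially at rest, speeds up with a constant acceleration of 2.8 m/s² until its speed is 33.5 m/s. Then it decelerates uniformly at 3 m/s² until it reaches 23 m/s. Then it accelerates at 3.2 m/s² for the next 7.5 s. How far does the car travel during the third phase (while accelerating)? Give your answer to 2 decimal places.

Phase 1 (accelerating): v₀ = 0 m/s, a = 2.8 m/s².
v = v₀ + at → t = (33.5 − 0) / 2.8 = 12.0 s
v² = v₀² + 2aΔx → Δx = (33.5² − 0²)/(2·2.8) = 200 m

Phase 2 (decelerating): v₀ = 33.5 m/s, a = -3 m/s².
v = v₀ + at → t = (23 − 33.5) / -3 = 3.50 s
v² = v₀² + 2aΔx → Δx = (23² − 33.5²)/(2·-3) = 98.9 m

Phase 3 (accelerating): v₀ = 23.0 m/s, a = 3.2 m/s².
v = v₀ + at = 23.0 + (3.2)(7.5) = 47.0 m/s
Δx = v₀t + ½at² = 23.0·7.5 + 0.5·3.2·7.5² = 262 m
Distance in phase 3 = 262 m

262.50 m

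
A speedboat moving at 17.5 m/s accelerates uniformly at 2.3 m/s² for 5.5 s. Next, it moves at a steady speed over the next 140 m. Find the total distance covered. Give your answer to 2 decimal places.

Phase 1 (accelerating): v₀ = 17.5 m/s, a = 2.3 m/s².
v = v₀ + at = 17.5 + (2.3)(5.5) = 30.1 m/s
Δx = v₀t + ½at² = 17.5·5.5 + 0.5·2.3·5.5² = 131 m

Phase 2 (constant speed): v₀ = 30.1 m/s, a = 0 m/s².
Constant speed: t = d/v = 140/30.1 = 4.64 s
Total distance = 131 + 140 = 271 m

271.04 m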